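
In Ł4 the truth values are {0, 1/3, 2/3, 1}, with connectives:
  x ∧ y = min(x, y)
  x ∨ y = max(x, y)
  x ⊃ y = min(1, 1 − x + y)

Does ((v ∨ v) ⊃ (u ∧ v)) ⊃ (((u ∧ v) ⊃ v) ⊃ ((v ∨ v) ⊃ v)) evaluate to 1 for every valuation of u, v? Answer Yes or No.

Yes

u = 0, v = 0 ↦ 1
u = 0, v = 1/3 ↦ 1
u = 0, v = 2/3 ↦ 1
u = 0, v = 1 ↦ 1
u = 1/3, v = 0 ↦ 1
u = 1/3, v = 1/3 ↦ 1
u = 1/3, v = 2/3 ↦ 1
u = 1/3, v = 1 ↦ 1
u = 2/3, v = 0 ↦ 1
u = 2/3, v = 1/3 ↦ 1
u = 2/3, v = 2/3 ↦ 1
u = 2/3, v = 1 ↦ 1
u = 1, v = 0 ↦ 1
u = 1, v = 1/3 ↦ 1
u = 1, v = 2/3 ↦ 1
u = 1, v = 1 ↦ 1
Every assignment gives a value ≥ 1.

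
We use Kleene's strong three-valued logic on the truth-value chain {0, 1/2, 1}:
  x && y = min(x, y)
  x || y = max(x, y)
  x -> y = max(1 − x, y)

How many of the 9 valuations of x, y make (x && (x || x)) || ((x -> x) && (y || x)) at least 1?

x = 0, y = 0 ↦ 0  <
x = 0, y = 1/2 ↦ 1/2  <
x = 0, y = 1 ↦ 1  ≥
x = 1/2, y = 0 ↦ 1/2  <
x = 1/2, y = 1/2 ↦ 1/2  <
x = 1/2, y = 1 ↦ 1/2  <
x = 1, y = 0 ↦ 1  ≥
x = 1, y = 1/2 ↦ 1  ≥
x = 1, y = 1 ↦ 1  ≥
So 4 of the 9 assignments meet the threshold.

4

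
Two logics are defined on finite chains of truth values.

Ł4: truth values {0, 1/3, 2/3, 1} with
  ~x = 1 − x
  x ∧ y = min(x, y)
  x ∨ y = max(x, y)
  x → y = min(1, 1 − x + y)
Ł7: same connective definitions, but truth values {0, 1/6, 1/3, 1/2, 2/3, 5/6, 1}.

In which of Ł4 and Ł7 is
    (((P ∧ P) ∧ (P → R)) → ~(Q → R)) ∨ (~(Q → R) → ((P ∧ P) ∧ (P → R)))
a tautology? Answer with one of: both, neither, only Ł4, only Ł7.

In Ł4: every assignment gives 1 — tautology.
In Ł7: every assignment gives 1 — tautology.

both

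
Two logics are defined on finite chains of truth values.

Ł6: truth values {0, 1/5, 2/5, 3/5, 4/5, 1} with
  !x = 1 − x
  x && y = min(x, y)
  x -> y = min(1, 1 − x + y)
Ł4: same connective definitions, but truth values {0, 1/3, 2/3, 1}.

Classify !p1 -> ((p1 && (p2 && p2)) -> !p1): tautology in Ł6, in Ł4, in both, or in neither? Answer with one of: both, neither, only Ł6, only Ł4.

In Ł6: every assignment gives 1 — tautology.
In Ł4: every assignment gives 1 — tautology.

both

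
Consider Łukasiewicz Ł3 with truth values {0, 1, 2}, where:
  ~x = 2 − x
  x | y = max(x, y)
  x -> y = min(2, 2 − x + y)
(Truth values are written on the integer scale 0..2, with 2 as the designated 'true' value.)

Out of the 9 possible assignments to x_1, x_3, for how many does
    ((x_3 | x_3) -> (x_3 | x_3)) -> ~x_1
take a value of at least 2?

x_1 = 0, x_3 = 0 ↦ 2  ≥
x_1 = 0, x_3 = 1 ↦ 2  ≥
x_1 = 0, x_3 = 2 ↦ 2  ≥
x_1 = 1, x_3 = 0 ↦ 1  <
x_1 = 1, x_3 = 1 ↦ 1  <
x_1 = 1, x_3 = 2 ↦ 1  <
x_1 = 2, x_3 = 0 ↦ 0  <
x_1 = 2, x_3 = 1 ↦ 0  <
x_1 = 2, x_3 = 2 ↦ 0  <
So 3 of the 9 assignments meet the threshold.

3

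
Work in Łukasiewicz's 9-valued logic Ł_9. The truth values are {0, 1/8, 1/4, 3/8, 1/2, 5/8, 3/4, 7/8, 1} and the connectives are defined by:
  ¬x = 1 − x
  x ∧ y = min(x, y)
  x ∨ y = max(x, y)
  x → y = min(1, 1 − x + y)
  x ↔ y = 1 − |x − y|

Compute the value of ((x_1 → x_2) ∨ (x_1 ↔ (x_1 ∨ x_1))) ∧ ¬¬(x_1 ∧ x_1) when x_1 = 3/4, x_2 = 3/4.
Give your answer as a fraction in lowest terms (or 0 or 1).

x_1 → x_2 = 3/4 → 3/4 = 1
x_1 ∨ x_1 = 3/4 ∨ 3/4 = 3/4
x_1 ↔ (x_1 ∨ x_1) = 3/4 ↔ 3/4 = 1
(x_1 → x_2) ∨ (x_1 ↔ (x_1 ∨ x_1)) = 1 ∨ 1 = 1
x_1 ∧ x_1 = 3/4 ∧ 3/4 = 3/4
¬(x_1 ∧ x_1) = ¬3/4 = 1/4
¬¬(x_1 ∧ x_1) = ¬1/4 = 3/4
((x_1 → x_2) ∨ (x_1 ↔ (x_1 ∨ x_1))) ∧ ¬¬(x_1 ∧ x_1) = 1 ∧ 3/4 = 3/4

3/4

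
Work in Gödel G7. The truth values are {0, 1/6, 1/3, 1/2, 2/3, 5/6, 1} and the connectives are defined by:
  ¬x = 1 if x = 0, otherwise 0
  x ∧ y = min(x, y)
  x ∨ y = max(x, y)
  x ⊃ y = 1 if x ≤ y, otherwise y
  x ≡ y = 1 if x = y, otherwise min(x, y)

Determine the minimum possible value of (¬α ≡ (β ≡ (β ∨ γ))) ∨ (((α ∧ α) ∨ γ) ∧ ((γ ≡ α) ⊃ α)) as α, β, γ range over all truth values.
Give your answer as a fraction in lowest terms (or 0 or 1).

1/6

Take α = 0, β = 0, γ = 1/6:
¬α = ¬0 = 1
β ∨ γ = 0 ∨ 1/6 = 1/6
β ≡ (β ∨ γ) = 0 ≡ 1/6 = 0
¬α ≡ (β ≡ (β ∨ γ)) = 1 ≡ 0 = 0
α ∧ α = 0 ∧ 0 = 0
(α ∧ α) ∨ γ = 0 ∨ 1/6 = 1/6
γ ≡ α = 1/6 ≡ 0 = 0
(γ ≡ α) ⊃ α = 0 ⊃ 0 = 1
((α ∧ α) ∨ γ) ∧ ((γ ≡ α) ⊃ α) = 1/6 ∧ 1 = 1/6
(¬α ≡ (β ≡ (β ∨ γ))) ∨ (((α ∧ α) ∨ γ) ∧ ((γ ≡ α) ⊃ α)) = 0 ∨ 1/6 = 1/6
No assignment yields a value below 1/6, so this is the minimum.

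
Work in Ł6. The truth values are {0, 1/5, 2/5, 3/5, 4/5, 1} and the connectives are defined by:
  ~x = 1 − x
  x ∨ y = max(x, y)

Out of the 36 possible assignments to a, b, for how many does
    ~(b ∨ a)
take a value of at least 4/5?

value 1: 1 assignment (counts)
value 4/5: 3 assignments (counts)
value 3/5: 5 assignments
value 2/5: 7 assignments
value 1/5: 9 assignments
value 0: 11 assignments
So 4 of the 36 assignments meet the threshold.

4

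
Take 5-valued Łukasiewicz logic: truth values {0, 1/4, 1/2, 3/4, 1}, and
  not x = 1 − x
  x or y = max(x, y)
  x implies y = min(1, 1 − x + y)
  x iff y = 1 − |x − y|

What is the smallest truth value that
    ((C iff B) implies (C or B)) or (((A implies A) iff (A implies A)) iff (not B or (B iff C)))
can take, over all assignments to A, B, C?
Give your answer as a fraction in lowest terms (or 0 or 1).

3/4

Take A = 0, B = 1/4, C = 0:
C iff B = 0 iff 1/4 = 3/4
C or B = 0 or 1/4 = 1/4
(C iff B) implies (C or B) = 3/4 implies 1/4 = 1/2
A implies A = 0 implies 0 = 1
A implies A = 0 implies 0 = 1
(A implies A) iff (A implies A) = 1 iff 1 = 1
not B = not 1/4 = 3/4
B iff C = 1/4 iff 0 = 3/4
not B or (B iff C) = 3/4 or 3/4 = 3/4
((A implies A) iff (A implies A)) iff (not B or (B iff C)) = 1 iff 3/4 = 3/4
((C iff B) implies (C or B)) or (((A implies A) iff (A implies A)) iff (not B or (B iff C))) = 1/2 or 3/4 = 3/4
No assignment yields a value below 3/4, so this is the minimum.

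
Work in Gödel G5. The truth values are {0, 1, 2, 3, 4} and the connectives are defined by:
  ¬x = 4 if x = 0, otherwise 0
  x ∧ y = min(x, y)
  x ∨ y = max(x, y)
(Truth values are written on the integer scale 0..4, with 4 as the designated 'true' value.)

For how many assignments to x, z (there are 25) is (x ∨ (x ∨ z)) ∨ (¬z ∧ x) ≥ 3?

16

value 4: 9 assignments (counts)
value 3: 7 assignments (counts)
value 2: 5 assignments
value 1: 3 assignments
value 0: 1 assignment
So 16 of the 25 assignments meet the threshold.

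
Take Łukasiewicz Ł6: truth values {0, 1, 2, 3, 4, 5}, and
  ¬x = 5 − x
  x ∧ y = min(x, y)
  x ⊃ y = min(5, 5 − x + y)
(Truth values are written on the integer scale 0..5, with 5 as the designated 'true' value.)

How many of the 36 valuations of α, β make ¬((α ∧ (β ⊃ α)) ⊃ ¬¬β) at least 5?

value 5: 1 assignment (counts)
value 4: 2 assignments
value 3: 3 assignments
value 2: 4 assignments
value 1: 5 assignments
value 0: 21 assignments
So 1 of the 36 assignments meets the threshold.

1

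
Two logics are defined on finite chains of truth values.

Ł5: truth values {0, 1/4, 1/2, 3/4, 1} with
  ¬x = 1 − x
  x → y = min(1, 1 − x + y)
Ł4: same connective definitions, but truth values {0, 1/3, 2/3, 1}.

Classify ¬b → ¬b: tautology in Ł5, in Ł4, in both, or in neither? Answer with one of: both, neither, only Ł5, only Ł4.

In Ł5: every assignment gives 1 — tautology.
In Ł4: every assignment gives 1 — tautology.

both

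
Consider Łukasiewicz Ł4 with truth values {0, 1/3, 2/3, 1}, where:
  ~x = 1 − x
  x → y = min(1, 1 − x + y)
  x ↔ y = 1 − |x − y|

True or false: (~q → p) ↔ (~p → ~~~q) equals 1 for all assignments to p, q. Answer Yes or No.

Counterexample: take p = 0, q = 0.
~q = ~0 = 1
~q → p = 1 → 0 = 0
~p = ~0 = 1
~q = ~0 = 1
~~q = ~1 = 0
~~~q = ~0 = 1
~p → ~~~q = 1 → 1 = 1
(~q → p) ↔ (~p → ~~~q) = 0 ↔ 1 = 0
This gives 0 ≠ 1.

No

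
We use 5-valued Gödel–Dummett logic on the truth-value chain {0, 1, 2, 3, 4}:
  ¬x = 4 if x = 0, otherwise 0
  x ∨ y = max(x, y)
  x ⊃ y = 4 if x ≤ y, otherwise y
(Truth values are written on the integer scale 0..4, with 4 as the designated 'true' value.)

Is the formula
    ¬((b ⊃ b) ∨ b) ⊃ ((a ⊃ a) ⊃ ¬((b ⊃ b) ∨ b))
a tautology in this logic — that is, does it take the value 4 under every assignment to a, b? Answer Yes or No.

Yes

At a = 2, b = 3, for instance:
b ⊃ b = 3 ⊃ 3 = 4
(b ⊃ b) ∨ b = 4 ∨ 3 = 4
¬((b ⊃ b) ∨ b) = ¬4 = 0
a ⊃ a = 2 ⊃ 2 = 4
(a ⊃ a) ⊃ ¬((b ⊃ b) ∨ b) = 4 ⊃ 0 = 0
¬((b ⊃ b) ∨ b) ⊃ ((a ⊃ a) ⊃ ¬((b ⊃ b) ∨ b)) = 0 ⊃ 0 = 4
and checking the remaining 24 assignments likewise gives ≥ 4 in every case.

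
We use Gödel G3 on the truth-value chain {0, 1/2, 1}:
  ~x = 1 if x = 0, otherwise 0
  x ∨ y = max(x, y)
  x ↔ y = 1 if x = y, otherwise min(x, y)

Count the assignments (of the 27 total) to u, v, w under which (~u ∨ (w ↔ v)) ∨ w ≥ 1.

value 1: 19 assignments (counts)
value 1/2: 4 assignments
value 0: 4 assignments
So 19 of the 27 assignments meet the threshold.

19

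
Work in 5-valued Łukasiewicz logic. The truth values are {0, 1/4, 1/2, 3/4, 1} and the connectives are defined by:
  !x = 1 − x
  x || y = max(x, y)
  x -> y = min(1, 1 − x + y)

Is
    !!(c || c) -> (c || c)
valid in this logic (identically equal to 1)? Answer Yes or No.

Yes

c = 0 ↦ 1
c = 1/4 ↦ 1
c = 1/2 ↦ 1
c = 3/4 ↦ 1
c = 1 ↦ 1
Every assignment gives a value ≥ 1.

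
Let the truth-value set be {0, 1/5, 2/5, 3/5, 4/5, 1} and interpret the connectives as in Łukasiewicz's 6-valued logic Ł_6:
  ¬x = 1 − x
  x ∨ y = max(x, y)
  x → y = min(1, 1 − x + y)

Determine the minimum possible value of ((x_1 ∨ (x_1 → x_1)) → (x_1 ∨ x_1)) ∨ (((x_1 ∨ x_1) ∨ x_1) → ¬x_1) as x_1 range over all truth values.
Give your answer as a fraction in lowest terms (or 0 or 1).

Take x_1 = 3/5:
x_1 → x_1 = 3/5 → 3/5 = 1
x_1 ∨ (x_1 → x_1) = 3/5 ∨ 1 = 1
x_1 ∨ x_1 = 3/5 ∨ 3/5 = 3/5
(x_1 ∨ (x_1 → x_1)) → (x_1 ∨ x_1) = 1 → 3/5 = 3/5
x_1 ∨ x_1 = 3/5 ∨ 3/5 = 3/5
(x_1 ∨ x_1) ∨ x_1 = 3/5 ∨ 3/5 = 3/5
¬x_1 = ¬3/5 = 2/5
((x_1 ∨ x_1) ∨ x_1) → ¬x_1 = 3/5 → 2/5 = 4/5
((x_1 ∨ (x_1 → x_1)) → (x_1 ∨ x_1)) ∨ (((x_1 ∨ x_1) ∨ x_1) → ¬x_1) = 3/5 ∨ 4/5 = 4/5
No assignment yields a value below 4/5, so this is the minimum.

4/5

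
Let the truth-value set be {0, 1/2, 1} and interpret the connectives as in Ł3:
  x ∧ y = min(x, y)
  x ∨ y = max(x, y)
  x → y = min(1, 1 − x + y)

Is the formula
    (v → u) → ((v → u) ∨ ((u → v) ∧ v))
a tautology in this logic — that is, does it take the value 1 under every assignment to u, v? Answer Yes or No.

u = 0, v = 0 ↦ 1
u = 0, v = 1/2 ↦ 1
u = 0, v = 1 ↦ 1
u = 1/2, v = 0 ↦ 1
u = 1/2, v = 1/2 ↦ 1
u = 1/2, v = 1 ↦ 1
u = 1, v = 0 ↦ 1
u = 1, v = 1/2 ↦ 1
u = 1, v = 1 ↦ 1
Every assignment gives a value ≥ 1.

Yes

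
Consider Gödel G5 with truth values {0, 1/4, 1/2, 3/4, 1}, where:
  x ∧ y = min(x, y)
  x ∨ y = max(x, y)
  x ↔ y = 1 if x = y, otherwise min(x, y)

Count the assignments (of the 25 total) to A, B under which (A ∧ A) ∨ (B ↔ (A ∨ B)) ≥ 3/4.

value 1: 19 assignments (counts)
value 3/4: 3 assignments (counts)
value 1/2: 2 assignments
value 1/4: 1 assignment
So 22 of the 25 assignments meet the threshold.

22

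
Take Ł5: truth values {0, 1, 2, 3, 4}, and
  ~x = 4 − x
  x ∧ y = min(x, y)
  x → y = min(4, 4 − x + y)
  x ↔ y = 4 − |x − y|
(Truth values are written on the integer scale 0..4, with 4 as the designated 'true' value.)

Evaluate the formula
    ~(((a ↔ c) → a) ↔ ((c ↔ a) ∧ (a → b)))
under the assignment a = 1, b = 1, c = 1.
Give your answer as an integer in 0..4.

3

a ↔ c = 1 ↔ 1 = 4
(a ↔ c) → a = 4 → 1 = 1
c ↔ a = 1 ↔ 1 = 4
a → b = 1 → 1 = 4
(c ↔ a) ∧ (a → b) = 4 ∧ 4 = 4
((a ↔ c) → a) ↔ ((c ↔ a) ∧ (a → b)) = 1 ↔ 4 = 1
~(((a ↔ c) → a) ↔ ((c ↔ a) ∧ (a → b))) = ~1 = 3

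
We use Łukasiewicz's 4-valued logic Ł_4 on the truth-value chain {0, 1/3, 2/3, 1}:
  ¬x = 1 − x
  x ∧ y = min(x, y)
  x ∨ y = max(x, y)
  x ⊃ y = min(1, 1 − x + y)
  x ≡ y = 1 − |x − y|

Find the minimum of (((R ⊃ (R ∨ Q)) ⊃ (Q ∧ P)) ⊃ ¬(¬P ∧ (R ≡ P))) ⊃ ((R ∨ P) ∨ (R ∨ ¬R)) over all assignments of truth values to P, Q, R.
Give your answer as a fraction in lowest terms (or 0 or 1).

Take P = 0, Q = 0, R = 1/3:
R ∨ Q = 1/3 ∨ 0 = 1/3
R ⊃ (R ∨ Q) = 1/3 ⊃ 1/3 = 1
Q ∧ P = 0 ∧ 0 = 0
(R ⊃ (R ∨ Q)) ⊃ (Q ∧ P) = 1 ⊃ 0 = 0
¬P = ¬0 = 1
R ≡ P = 1/3 ≡ 0 = 2/3
¬P ∧ (R ≡ P) = 1 ∧ 2/3 = 2/3
¬(¬P ∧ (R ≡ P)) = ¬2/3 = 1/3
((R ⊃ (R ∨ Q)) ⊃ (Q ∧ P)) ⊃ ¬(¬P ∧ (R ≡ P)) = 0 ⊃ 1/3 = 1
R ∨ P = 1/3 ∨ 0 = 1/3
¬R = ¬1/3 = 2/3
R ∨ ¬R = 1/3 ∨ 2/3 = 2/3
(R ∨ P) ∨ (R ∨ ¬R) = 1/3 ∨ 2/3 = 2/3
(((R ⊃ (R ∨ Q)) ⊃ (Q ∧ P)) ⊃ ¬(¬P ∧ (R ≡ P))) ⊃ ((R ∨ P) ∨ (R ∨ ¬R)) = 1 ⊃ 2/3 = 2/3
No assignment yields a value below 2/3, so this is the minimum.

2/3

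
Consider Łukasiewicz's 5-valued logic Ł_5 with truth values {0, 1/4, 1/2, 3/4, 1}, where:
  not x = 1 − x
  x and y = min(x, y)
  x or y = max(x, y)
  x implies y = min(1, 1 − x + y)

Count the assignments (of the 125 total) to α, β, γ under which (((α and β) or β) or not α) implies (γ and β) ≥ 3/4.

value 1: 35 assignments (counts)
value 3/4: 28 assignments (counts)
value 1/2: 27 assignments
value 1/4: 22 assignments
value 0: 13 assignments
So 63 of the 125 assignments meet the threshold.

63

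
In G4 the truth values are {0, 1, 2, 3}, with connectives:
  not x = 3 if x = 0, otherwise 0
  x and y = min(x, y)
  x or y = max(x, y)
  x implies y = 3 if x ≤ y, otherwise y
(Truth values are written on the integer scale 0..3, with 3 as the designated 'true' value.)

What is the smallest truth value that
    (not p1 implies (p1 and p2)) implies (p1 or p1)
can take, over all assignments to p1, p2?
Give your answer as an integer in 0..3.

Take p1 = 1, p2 = 0:
not p1 = not 1 = 0
p1 and p2 = 1 and 0 = 0
not p1 implies (p1 and p2) = 0 implies 0 = 3
p1 or p1 = 1 or 1 = 1
(not p1 implies (p1 and p2)) implies (p1 or p1) = 3 implies 1 = 1
No assignment yields a value below 1, so this is the minimum.

1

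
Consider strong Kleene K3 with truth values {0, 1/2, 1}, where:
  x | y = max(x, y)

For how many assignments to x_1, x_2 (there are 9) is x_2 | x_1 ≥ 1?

x_1 = 0, x_2 = 0 ↦ 0  <
x_1 = 0, x_2 = 1/2 ↦ 1/2  <
x_1 = 0, x_2 = 1 ↦ 1  ≥
x_1 = 1/2, x_2 = 0 ↦ 1/2  <
x_1 = 1/2, x_2 = 1/2 ↦ 1/2  <
x_1 = 1/2, x_2 = 1 ↦ 1  ≥
x_1 = 1, x_2 = 0 ↦ 1  ≥
x_1 = 1, x_2 = 1/2 ↦ 1  ≥
x_1 = 1, x_2 = 1 ↦ 1  ≥
So 5 of the 9 assignments meet the threshold.

5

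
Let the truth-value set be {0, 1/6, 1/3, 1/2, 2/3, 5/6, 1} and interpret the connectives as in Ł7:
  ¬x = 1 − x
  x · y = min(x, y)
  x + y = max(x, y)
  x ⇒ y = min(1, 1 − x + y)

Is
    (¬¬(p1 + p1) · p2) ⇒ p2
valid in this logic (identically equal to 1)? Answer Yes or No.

Yes

At p1 = 5/6, p2 = 1, for instance:
p1 + p1 = 5/6 + 5/6 = 5/6
¬(p1 + p1) = ¬5/6 = 1/6
¬¬(p1 + p1) = ¬1/6 = 5/6
¬¬(p1 + p1) · p2 = 5/6 · 1 = 5/6
(¬¬(p1 + p1) · p2) ⇒ p2 = 5/6 ⇒ 1 = 1
and checking the remaining 48 assignments likewise gives ≥ 1 in every case.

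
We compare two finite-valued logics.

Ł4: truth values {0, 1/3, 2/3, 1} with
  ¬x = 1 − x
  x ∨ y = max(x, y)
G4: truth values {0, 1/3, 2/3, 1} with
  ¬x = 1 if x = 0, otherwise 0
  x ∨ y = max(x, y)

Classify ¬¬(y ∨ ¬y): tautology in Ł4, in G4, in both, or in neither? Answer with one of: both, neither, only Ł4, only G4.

only G4

In Ł4: at y = 1/3 the value is 2/3 — not a tautology.
In G4: every assignment gives 1 — tautology.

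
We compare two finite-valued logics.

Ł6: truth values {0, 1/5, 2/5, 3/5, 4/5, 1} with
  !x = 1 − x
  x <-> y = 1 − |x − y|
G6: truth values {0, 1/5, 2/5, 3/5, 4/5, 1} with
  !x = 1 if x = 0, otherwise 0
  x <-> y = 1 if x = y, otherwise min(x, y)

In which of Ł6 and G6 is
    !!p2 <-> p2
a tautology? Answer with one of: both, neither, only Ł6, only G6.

only Ł6

In Ł6: every assignment gives 1 — tautology.
In G6: at p2 = 1/5 the value is 1/5 — not a tautology.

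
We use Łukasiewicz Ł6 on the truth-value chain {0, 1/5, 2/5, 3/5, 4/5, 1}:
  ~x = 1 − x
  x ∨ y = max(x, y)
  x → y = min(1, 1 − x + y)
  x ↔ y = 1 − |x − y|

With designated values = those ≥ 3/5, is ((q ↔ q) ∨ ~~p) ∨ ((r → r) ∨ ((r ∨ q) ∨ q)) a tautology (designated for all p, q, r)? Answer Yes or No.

At p = 3/5, q = 4/5, r = 2/5, for instance:
q ↔ q = 4/5 ↔ 4/5 = 1
~p = ~3/5 = 2/5
~~p = ~2/5 = 3/5
(q ↔ q) ∨ ~~p = 1 ∨ 3/5 = 1
r → r = 2/5 → 2/5 = 1
r ∨ q = 2/5 ∨ 4/5 = 4/5
(r ∨ q) ∨ q = 4/5 ∨ 4/5 = 4/5
(r → r) ∨ ((r ∨ q) ∨ q) = 1 ∨ 4/5 = 1
((q ↔ q) ∨ ~~p) ∨ ((r → r) ∨ ((r ∨ q) ∨ q)) = 1 ∨ 1 = 1
and checking the remaining 215 assignments likewise gives ≥ 3/5 in every case.

Yes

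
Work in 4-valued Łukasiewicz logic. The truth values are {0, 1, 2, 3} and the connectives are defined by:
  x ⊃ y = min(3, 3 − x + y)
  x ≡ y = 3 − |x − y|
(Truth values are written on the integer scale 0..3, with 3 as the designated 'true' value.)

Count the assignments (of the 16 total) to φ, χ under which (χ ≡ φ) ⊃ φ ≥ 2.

φ = 0, χ = 0 ↦ 0  <
φ = 0, χ = 1 ↦ 1  <
φ = 0, χ = 2 ↦ 2  ≥
φ = 0, χ = 3 ↦ 3  ≥
φ = 1, χ = 0 ↦ 2  ≥
φ = 1, χ = 1 ↦ 1  <
φ = 1, χ = 2 ↦ 2  ≥
φ = 1, χ = 3 ↦ 3  ≥
φ = 2, χ = 0 ↦ 3  ≥
φ = 2, χ = 1 ↦ 3  ≥
φ = 2, χ = 2 ↦ 2  ≥
φ = 2, χ = 3 ↦ 3  ≥
φ = 3, χ = 0 ↦ 3  ≥
φ = 3, χ = 1 ↦ 3  ≥
φ = 3, χ = 2 ↦ 3  ≥
φ = 3, χ = 3 ↦ 3  ≥
So 13 of the 16 assignments meet the threshold.

13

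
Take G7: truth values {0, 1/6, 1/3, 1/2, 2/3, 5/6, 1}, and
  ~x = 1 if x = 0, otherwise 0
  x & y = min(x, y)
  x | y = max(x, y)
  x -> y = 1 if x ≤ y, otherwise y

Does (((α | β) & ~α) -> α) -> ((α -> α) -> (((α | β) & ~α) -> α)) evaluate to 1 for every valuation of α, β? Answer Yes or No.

At α = 1/6, β = 5/6, for instance:
α | β = 1/6 | 5/6 = 5/6
~α = ~1/6 = 0
(α | β) & ~α = 5/6 & 0 = 0
((α | β) & ~α) -> α = 0 -> 1/6 = 1
α -> α = 1/6 -> 1/6 = 1
((α | β) & ~α) -> α = 0 -> 1/6 = 1
(α -> α) -> (((α | β) & ~α) -> α) = 1 -> 1 = 1
(((α | β) & ~α) -> α) -> ((α -> α) -> (((α | β) & ~α) -> α)) = 1 -> 1 = 1
and checking the remaining 48 assignments likewise gives ≥ 1 in every case.

Yes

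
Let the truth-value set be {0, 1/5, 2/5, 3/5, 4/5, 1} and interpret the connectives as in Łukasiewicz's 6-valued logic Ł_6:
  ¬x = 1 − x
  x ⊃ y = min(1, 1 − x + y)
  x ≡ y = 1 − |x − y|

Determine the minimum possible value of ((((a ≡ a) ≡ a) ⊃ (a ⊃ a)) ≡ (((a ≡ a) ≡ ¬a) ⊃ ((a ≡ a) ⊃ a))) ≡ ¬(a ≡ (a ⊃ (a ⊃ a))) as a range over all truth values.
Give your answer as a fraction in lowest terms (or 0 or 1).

0

Take a = 0:
a ≡ a = 0 ≡ 0 = 1
(a ≡ a) ≡ a = 1 ≡ 0 = 0
a ⊃ a = 0 ⊃ 0 = 1
((a ≡ a) ≡ a) ⊃ (a ⊃ a) = 0 ⊃ 1 = 1
a ≡ a = 0 ≡ 0 = 1
¬a = ¬0 = 1
(a ≡ a) ≡ ¬a = 1 ≡ 1 = 1
a ≡ a = 0 ≡ 0 = 1
(a ≡ a) ⊃ a = 1 ⊃ 0 = 0
((a ≡ a) ≡ ¬a) ⊃ ((a ≡ a) ⊃ a) = 1 ⊃ 0 = 0
(((a ≡ a) ≡ a) ⊃ (a ⊃ a)) ≡ (((a ≡ a) ≡ ¬a) ⊃ ((a ≡ a) ⊃ a)) = 1 ≡ 0 = 0
a ⊃ a = 0 ⊃ 0 = 1
a ⊃ (a ⊃ a) = 0 ⊃ 1 = 1
a ≡ (a ⊃ (a ⊃ a)) = 0 ≡ 1 = 0
¬(a ≡ (a ⊃ (a ⊃ a))) = ¬0 = 1
((((a ≡ a) ≡ a) ⊃ (a ⊃ a)) ≡ (((a ≡ a) ≡ ¬a) ⊃ ((a ≡ a) ⊃ a))) ≡ ¬(a ≡ (a ⊃ (a ⊃ a))) = 0 ≡ 1 = 0
No assignment yields a value below 0, so this is the minimum.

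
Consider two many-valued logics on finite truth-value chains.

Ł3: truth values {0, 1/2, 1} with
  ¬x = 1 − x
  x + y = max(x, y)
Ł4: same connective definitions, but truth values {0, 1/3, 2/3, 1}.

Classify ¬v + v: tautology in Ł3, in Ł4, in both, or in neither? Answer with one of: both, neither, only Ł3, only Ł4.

In Ł3: at v = 1/2 the value is 1/2 — not a tautology.
In Ł4: at v = 1/3 the value is 2/3 — not a tautology.

neither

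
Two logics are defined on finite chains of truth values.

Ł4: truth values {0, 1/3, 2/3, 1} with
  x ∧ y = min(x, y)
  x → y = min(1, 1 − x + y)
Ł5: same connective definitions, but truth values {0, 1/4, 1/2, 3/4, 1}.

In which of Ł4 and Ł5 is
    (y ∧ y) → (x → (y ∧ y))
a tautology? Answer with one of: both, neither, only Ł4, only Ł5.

both

In Ł4: every assignment gives 1 — tautology.
In Ł5: every assignment gives 1 — tautology.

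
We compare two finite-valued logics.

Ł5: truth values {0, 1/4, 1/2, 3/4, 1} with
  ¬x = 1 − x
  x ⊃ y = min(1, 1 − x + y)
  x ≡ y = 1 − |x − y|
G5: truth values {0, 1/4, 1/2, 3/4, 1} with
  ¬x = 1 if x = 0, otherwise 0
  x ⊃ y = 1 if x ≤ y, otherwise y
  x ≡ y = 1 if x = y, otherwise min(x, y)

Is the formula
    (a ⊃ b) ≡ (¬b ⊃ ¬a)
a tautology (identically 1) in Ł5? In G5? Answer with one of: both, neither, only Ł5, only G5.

In Ł5: every assignment gives 1 — tautology.
In G5: at a = 1/2, b = 1/4 the value is 1/4 — not a tautology.

only Ł5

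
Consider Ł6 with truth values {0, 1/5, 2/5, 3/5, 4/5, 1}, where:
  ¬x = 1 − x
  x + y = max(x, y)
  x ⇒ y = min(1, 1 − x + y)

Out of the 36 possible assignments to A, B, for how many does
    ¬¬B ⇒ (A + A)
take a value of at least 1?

value 1: 21 assignments (counts)
value 4/5: 5 assignments
value 3/5: 4 assignments
value 2/5: 3 assignments
value 1/5: 2 assignments
value 0: 1 assignment
So 21 of the 36 assignments meet the threshold.

21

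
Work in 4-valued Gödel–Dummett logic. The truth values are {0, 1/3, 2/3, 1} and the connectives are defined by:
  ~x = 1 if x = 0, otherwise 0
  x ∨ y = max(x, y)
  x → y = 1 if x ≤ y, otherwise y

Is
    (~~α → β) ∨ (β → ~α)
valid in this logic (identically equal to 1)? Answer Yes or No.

Counterexample: take α = 1/3, β = 1/3.
~α = ~1/3 = 0
~~α = ~0 = 1
~~α → β = 1 → 1/3 = 1/3
~α = ~1/3 = 0
β → ~α = 1/3 → 0 = 0
(~~α → β) ∨ (β → ~α) = 1/3 ∨ 0 = 1/3
This gives 1/3 ≠ 1.

No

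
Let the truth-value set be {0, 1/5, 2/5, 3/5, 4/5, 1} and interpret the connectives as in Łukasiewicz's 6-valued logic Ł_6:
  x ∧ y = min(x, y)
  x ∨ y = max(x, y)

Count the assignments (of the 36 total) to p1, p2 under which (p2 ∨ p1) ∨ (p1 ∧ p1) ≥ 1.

value 1: 11 assignments (counts)
value 4/5: 9 assignments
value 3/5: 7 assignments
value 2/5: 5 assignments
value 1/5: 3 assignments
value 0: 1 assignment
So 11 of the 36 assignments meet the threshold.

11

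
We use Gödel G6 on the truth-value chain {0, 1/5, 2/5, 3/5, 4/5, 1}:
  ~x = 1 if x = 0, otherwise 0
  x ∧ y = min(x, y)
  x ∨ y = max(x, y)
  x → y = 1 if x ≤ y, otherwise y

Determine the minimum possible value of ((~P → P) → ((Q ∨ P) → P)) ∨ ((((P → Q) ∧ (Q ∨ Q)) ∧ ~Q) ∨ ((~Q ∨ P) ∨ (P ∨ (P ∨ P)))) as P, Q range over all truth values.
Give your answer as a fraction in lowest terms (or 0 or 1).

Take P = 1/5, Q = 2/5:
~P = ~1/5 = 0
~P → P = 0 → 1/5 = 1
Q ∨ P = 2/5 ∨ 1/5 = 2/5
(Q ∨ P) → P = 2/5 → 1/5 = 1/5
(~P → P) → ((Q ∨ P) → P) = 1 → 1/5 = 1/5
P → Q = 1/5 → 2/5 = 1
Q ∨ Q = 2/5 ∨ 2/5 = 2/5
(P → Q) ∧ (Q ∨ Q) = 1 ∧ 2/5 = 2/5
~Q = ~2/5 = 0
((P → Q) ∧ (Q ∨ Q)) ∧ ~Q = 2/5 ∧ 0 = 0
~Q = ~2/5 = 0
~Q ∨ P = 0 ∨ 1/5 = 1/5
P ∨ P = 1/5 ∨ 1/5 = 1/5
P ∨ (P ∨ P) = 1/5 ∨ 1/5 = 1/5
(~Q ∨ P) ∨ (P ∨ (P ∨ P)) = 1/5 ∨ 1/5 = 1/5
(((P → Q) ∧ (Q ∨ Q)) ∧ ~Q) ∨ ((~Q ∨ P) ∨ (P ∨ (P ∨ P))) = 0 ∨ 1/5 = 1/5
((~P → P) → ((Q ∨ P) → P)) ∨ ((((P → Q) ∧ (Q ∨ Q)) ∧ ~Q) ∨ ((~Q ∨ P) ∨ (P ∨ (P ∨ P)))) = 1/5 ∨ 1/5 = 1/5
No assignment yields a value below 1/5, so this is the minimum.

1/5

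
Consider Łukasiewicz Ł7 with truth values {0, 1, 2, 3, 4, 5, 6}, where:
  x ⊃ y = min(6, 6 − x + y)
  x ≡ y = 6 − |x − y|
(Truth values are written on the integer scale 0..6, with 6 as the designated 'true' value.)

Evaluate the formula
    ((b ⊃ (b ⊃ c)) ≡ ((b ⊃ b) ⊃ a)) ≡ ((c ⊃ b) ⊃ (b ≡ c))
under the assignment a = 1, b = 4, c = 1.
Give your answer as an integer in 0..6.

5

b ⊃ c = 4 ⊃ 1 = 3
b ⊃ (b ⊃ c) = 4 ⊃ 3 = 5
b ⊃ b = 4 ⊃ 4 = 6
(b ⊃ b) ⊃ a = 6 ⊃ 1 = 1
(b ⊃ (b ⊃ c)) ≡ ((b ⊃ b) ⊃ a) = 5 ≡ 1 = 2
c ⊃ b = 1 ⊃ 4 = 6
b ≡ c = 4 ≡ 1 = 3
(c ⊃ b) ⊃ (b ≡ c) = 6 ⊃ 3 = 3
((b ⊃ (b ⊃ c)) ≡ ((b ⊃ b) ⊃ a)) ≡ ((c ⊃ b) ⊃ (b ≡ c)) = 2 ≡ 3 = 5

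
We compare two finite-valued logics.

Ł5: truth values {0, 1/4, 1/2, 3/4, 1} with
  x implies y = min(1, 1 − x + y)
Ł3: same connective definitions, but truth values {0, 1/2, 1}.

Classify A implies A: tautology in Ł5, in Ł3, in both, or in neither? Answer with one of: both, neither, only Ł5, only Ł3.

both

In Ł5: every assignment gives 1 — tautology.
In Ł3: every assignment gives 1 — tautology.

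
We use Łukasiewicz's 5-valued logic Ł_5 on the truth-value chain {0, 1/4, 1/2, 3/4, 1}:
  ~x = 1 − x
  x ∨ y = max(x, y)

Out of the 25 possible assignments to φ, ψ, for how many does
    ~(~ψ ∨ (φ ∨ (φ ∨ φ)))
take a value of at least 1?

value 1: 1 assignment (counts)
value 3/4: 3 assignments
value 1/2: 5 assignments
value 1/4: 7 assignments
value 0: 9 assignments
So 1 of the 25 assignments meets the threshold.

1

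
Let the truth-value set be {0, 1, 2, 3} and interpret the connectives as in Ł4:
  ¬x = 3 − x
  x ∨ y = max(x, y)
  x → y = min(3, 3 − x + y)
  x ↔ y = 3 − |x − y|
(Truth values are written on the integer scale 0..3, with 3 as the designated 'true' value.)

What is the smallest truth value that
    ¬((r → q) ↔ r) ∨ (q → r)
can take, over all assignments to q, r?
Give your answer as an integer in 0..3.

2

Take q = 2, r = 1:
r → q = 1 → 2 = 3
(r → q) ↔ r = 3 ↔ 1 = 1
¬((r → q) ↔ r) = ¬1 = 2
q → r = 2 → 1 = 2
¬((r → q) ↔ r) ∨ (q → r) = 2 ∨ 2 = 2
No assignment yields a value below 2, so this is the minimum.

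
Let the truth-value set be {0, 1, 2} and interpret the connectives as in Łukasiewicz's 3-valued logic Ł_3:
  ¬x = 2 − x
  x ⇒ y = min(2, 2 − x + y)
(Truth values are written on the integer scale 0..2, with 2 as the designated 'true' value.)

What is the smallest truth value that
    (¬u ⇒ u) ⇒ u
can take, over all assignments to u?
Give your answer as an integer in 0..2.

Take u = 1:
¬u = ¬1 = 1
¬u ⇒ u = 1 ⇒ 1 = 2
(¬u ⇒ u) ⇒ u = 2 ⇒ 1 = 1
No assignment yields a value below 1, so this is the minimum.

1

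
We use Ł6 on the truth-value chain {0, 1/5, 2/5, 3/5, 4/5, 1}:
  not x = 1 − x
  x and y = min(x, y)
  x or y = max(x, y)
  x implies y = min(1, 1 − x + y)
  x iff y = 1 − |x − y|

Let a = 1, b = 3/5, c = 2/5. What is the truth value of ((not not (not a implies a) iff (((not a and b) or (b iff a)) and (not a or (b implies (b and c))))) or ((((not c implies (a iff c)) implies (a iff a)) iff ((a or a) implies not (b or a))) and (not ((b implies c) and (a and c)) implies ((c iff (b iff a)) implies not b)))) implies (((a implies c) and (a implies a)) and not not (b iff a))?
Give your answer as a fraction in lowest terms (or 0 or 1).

4/5

not a = not 1 = 0
not a implies a = 0 implies 1 = 1
not (not a implies a) = not 1 = 0
not not (not a implies a) = not 0 = 1
not a = not 1 = 0
not a and b = 0 and 3/5 = 0
b iff a = 3/5 iff 1 = 3/5
(not a and b) or (b iff a) = 0 or 3/5 = 3/5
not a = not 1 = 0
b and c = 3/5 and 2/5 = 2/5
b implies (b and c) = 3/5 implies 2/5 = 4/5
not a or (b implies (b and c)) = 0 or 4/5 = 4/5
((not a and b) or (b iff a)) and (not a or (b implies (b and c))) = 3/5 and 4/5 = 3/5
not not (not a implies a) iff (((not a and b) or (b iff a)) and (not a or (b implies (b and c)))) = 1 iff 3/5 = 3/5
not c = not 2/5 = 3/5
a iff c = 1 iff 2/5 = 2/5
not c implies (a iff c) = 3/5 implies 2/5 = 4/5
a iff a = 1 iff 1 = 1
(not c implies (a iff c)) implies (a iff a) = 4/5 implies 1 = 1
a or a = 1 or 1 = 1
b or a = 3/5 or 1 = 1
not (b or a) = not 1 = 0
(a or a) implies not (b or a) = 1 implies 0 = 0
((not c implies (a iff c)) implies (a iff a)) iff ((a or a) implies not (b or a)) = 1 iff 0 = 0
b implies c = 3/5 implies 2/5 = 4/5
a and c = 1 and 2/5 = 2/5
(b implies c) and (a and c) = 4/5 and 2/5 = 2/5
not ((b implies c) and (a and c)) = not 2/5 = 3/5
b iff a = 3/5 iff 1 = 3/5
c iff (b iff a) = 2/5 iff 3/5 = 4/5
not b = not 3/5 = 2/5
(c iff (b iff a)) implies not b = 4/5 implies 2/5 = 3/5
not ((b implies c) and (a and c)) implies ((c iff (b iff a)) implies not b) = 3/5 implies 3/5 = 1
(((not c implies (a iff c)) implies (a iff a)) iff ((a or a) implies not (b or a))) and (not ((b implies c) and (a and c)) implies ((c iff (b iff a)) implies not b)) = 0 and 1 = 0
(not not (not a implies a) iff (((not a and b) or (b iff a)) and (not a or (b implies (b and c))))) or ((((not c implies (a iff c)) implies (a iff a)) iff ((a or a) implies not (b or a))) and (not ((b implies c) and (a and c)) implies ((c iff (b iff a)) implies not b))) = 3/5 or 0 = 3/5
a implies c = 1 implies 2/5 = 2/5
a implies a = 1 implies 1 = 1
(a implies c) and (a implies a) = 2/5 and 1 = 2/5
b iff a = 3/5 iff 1 = 3/5
not (b iff a) = not 3/5 = 2/5
not not (b iff a) = not 2/5 = 3/5
((a implies c) and (a implies a)) and not not (b iff a) = 2/5 and 3/5 = 2/5
((not not (not a implies a) iff (((not a and b) or (b iff a)) and (not a or (b implies (b and c))))) or ((((not c implies (a iff c)) implies (a iff a)) iff ((a or a) implies not (b or a))) and (not ((b implies c) and (a and c)) implies ((c iff (b iff a)) implies not b)))) implies (((a implies c) and (a implies a)) and not not (b iff a)) = 3/5 implies 2/5 = 4/5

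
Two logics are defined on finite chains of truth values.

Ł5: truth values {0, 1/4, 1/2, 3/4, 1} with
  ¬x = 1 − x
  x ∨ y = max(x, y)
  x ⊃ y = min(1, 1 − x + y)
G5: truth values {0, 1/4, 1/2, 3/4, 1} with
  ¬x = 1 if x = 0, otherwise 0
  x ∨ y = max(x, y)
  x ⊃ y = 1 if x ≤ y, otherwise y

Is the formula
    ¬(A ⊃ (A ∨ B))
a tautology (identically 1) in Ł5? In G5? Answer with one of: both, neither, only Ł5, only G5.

In Ł5: at A = 0, B = 0 the value is 0 — not a tautology.
In G5: at A = 0, B = 0 the value is 0 — not a tautology.

neither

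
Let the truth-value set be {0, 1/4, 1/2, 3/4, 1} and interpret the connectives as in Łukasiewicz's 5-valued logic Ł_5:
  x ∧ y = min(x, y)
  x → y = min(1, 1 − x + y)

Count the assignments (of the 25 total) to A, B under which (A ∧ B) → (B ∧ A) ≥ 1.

25

value 1: 25 assignments (counts)
So 25 of the 25 assignments meet the threshold.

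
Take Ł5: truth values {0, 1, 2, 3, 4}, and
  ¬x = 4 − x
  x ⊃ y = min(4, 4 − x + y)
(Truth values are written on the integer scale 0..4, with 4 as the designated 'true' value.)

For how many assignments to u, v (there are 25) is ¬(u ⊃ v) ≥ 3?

value 4: 1 assignment (counts)
value 3: 2 assignments (counts)
value 2: 3 assignments
value 1: 4 assignments
value 0: 15 assignments
So 3 of the 25 assignments meet the threshold.

3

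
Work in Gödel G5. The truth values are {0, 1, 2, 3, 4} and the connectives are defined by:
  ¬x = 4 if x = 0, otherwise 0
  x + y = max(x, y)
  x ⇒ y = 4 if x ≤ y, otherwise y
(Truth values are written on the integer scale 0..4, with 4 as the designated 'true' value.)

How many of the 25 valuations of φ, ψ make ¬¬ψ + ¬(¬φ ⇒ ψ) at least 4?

21

value 4: 21 assignments (counts)
value 0: 4 assignments
So 21 of the 25 assignments meet the threshold.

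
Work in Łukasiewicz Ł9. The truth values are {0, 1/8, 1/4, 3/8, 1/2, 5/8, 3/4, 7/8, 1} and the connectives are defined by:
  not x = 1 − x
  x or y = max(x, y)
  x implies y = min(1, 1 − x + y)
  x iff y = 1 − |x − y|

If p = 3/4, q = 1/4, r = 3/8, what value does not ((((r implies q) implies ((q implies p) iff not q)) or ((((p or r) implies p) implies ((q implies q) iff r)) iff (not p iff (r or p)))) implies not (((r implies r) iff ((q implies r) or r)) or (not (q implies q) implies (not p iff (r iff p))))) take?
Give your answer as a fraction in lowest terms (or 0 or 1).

r implies q = 3/8 implies 1/4 = 7/8
q implies p = 1/4 implies 3/4 = 1
not q = not 1/4 = 3/4
(q implies p) iff not q = 1 iff 3/4 = 3/4
(r implies q) implies ((q implies p) iff not q) = 7/8 implies 3/4 = 7/8
p or r = 3/4 or 3/8 = 3/4
(p or r) implies p = 3/4 implies 3/4 = 1
q implies q = 1/4 implies 1/4 = 1
(q implies q) iff r = 1 iff 3/8 = 3/8
((p or r) implies p) implies ((q implies q) iff r) = 1 implies 3/8 = 3/8
not p = not 3/4 = 1/4
r or p = 3/8 or 3/4 = 3/4
not p iff (r or p) = 1/4 iff 3/4 = 1/2
(((p or r) implies p) implies ((q implies q) iff r)) iff (not p iff (r or p)) = 3/8 iff 1/2 = 7/8
((r implies q) implies ((q implies p) iff not q)) or ((((p or r) implies p) implies ((q implies q) iff r)) iff (not p iff (r or p))) = 7/8 or 7/8 = 7/8
r implies r = 3/8 implies 3/8 = 1
q implies r = 1/4 implies 3/8 = 1
(q implies r) or r = 1 or 3/8 = 1
(r implies r) iff ((q implies r) or r) = 1 iff 1 = 1
q implies q = 1/4 implies 1/4 = 1
not (q implies q) = not 1 = 0
not p = not 3/4 = 1/4
r iff p = 3/8 iff 3/4 = 5/8
not p iff (r iff p) = 1/4 iff 5/8 = 5/8
not (q implies q) implies (not p iff (r iff p)) = 0 implies 5/8 = 1
((r implies r) iff ((q implies r) or r)) or (not (q implies q) implies (not p iff (r iff p))) = 1 or 1 = 1
not (((r implies r) iff ((q implies r) or r)) or (not (q implies q) implies (not p iff (r iff p)))) = not 1 = 0
(((r implies q) implies ((q implies p) iff not q)) or ((((p or r) implies p) implies ((q implies q) iff r)) iff (not p iff (r or p)))) implies not (((r implies r) iff ((q implies r) or r)) or (not (q implies q) implies (not p iff (r iff p)))) = 7/8 implies 0 = 1/8
not ((((r implies q) implies ((q implies p) iff not q)) or ((((p or r) implies p) implies ((q implies q) iff r)) iff (not p iff (r or p)))) implies not (((r implies r) iff ((q implies r) or r)) or (not (q implies q) implies (not p iff (r iff p))))) = not 1/8 = 7/8

7/8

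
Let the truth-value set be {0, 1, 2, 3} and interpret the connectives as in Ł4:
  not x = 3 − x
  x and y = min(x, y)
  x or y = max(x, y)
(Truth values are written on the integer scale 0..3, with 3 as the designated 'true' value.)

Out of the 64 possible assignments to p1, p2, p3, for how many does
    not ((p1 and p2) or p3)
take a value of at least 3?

value 3: 7 assignments (counts)
value 2: 17 assignments
value 1: 21 assignments
value 0: 19 assignments
So 7 of the 64 assignments meet the threshold.

7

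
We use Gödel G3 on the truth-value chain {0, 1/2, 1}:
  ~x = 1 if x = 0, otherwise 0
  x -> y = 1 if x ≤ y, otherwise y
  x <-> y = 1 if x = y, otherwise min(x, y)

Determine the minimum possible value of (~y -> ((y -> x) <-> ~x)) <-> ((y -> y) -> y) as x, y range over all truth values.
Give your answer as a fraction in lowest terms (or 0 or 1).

0

Take x = 0, y = 0:
~y = ~0 = 1
y -> x = 0 -> 0 = 1
~x = ~0 = 1
(y -> x) <-> ~x = 1 <-> 1 = 1
~y -> ((y -> x) <-> ~x) = 1 -> 1 = 1
y -> y = 0 -> 0 = 1
(y -> y) -> y = 1 -> 0 = 0
(~y -> ((y -> x) <-> ~x)) <-> ((y -> y) -> y) = 1 <-> 0 = 0
No assignment yields a value below 0, so this is the minimum.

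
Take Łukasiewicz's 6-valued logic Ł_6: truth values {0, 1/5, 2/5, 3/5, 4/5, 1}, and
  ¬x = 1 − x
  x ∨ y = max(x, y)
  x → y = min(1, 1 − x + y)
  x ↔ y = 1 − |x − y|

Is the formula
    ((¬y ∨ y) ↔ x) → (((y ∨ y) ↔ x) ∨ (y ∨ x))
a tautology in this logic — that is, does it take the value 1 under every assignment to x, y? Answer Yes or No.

No

Counterexample: take x = 3/5, y = 1/5.
¬y = ¬1/5 = 4/5
¬y ∨ y = 4/5 ∨ 1/5 = 4/5
(¬y ∨ y) ↔ x = 4/5 ↔ 3/5 = 4/5
y ∨ y = 1/5 ∨ 1/5 = 1/5
(y ∨ y) ↔ x = 1/5 ↔ 3/5 = 3/5
y ∨ x = 1/5 ∨ 3/5 = 3/5
((y ∨ y) ↔ x) ∨ (y ∨ x) = 3/5 ∨ 3/5 = 3/5
((¬y ∨ y) ↔ x) → (((y ∨ y) ↔ x) ∨ (y ∨ x)) = 4/5 → 3/5 = 4/5
This gives 4/5 ≠ 1.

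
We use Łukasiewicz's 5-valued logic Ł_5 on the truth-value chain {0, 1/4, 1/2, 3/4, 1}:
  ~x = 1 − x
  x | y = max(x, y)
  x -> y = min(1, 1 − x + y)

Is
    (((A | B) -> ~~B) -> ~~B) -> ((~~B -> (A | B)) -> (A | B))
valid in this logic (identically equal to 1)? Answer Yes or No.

Yes

At A = 1, B = 1/2, for instance:
A | B = 1 | 1/2 = 1
~B = ~1/2 = 1/2
~~B = ~1/2 = 1/2
(A | B) -> ~~B = 1 -> 1/2 = 1/2
((A | B) -> ~~B) -> ~~B = 1/2 -> 1/2 = 1
~~B -> (A | B) = 1/2 -> 1 = 1
(~~B -> (A | B)) -> (A | B) = 1 -> 1 = 1
(((A | B) -> ~~B) -> ~~B) -> ((~~B -> (A | B)) -> (A | B)) = 1 -> 1 = 1
and checking the remaining 24 assignments likewise gives ≥ 1 in every case.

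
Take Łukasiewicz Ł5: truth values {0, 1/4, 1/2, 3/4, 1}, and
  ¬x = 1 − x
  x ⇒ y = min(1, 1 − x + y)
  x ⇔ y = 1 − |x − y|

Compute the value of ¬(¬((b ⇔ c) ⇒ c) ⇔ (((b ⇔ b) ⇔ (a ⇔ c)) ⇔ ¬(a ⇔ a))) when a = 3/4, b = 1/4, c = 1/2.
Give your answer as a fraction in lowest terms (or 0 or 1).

0

b ⇔ c = 1/4 ⇔ 1/2 = 3/4
(b ⇔ c) ⇒ c = 3/4 ⇒ 1/2 = 3/4
¬((b ⇔ c) ⇒ c) = ¬3/4 = 1/4
b ⇔ b = 1/4 ⇔ 1/4 = 1
a ⇔ c = 3/4 ⇔ 1/2 = 3/4
(b ⇔ b) ⇔ (a ⇔ c) = 1 ⇔ 3/4 = 3/4
a ⇔ a = 3/4 ⇔ 3/4 = 1
¬(a ⇔ a) = ¬1 = 0
((b ⇔ b) ⇔ (a ⇔ c)) ⇔ ¬(a ⇔ a) = 3/4 ⇔ 0 = 1/4
¬((b ⇔ c) ⇒ c) ⇔ (((b ⇔ b) ⇔ (a ⇔ c)) ⇔ ¬(a ⇔ a)) = 1/4 ⇔ 1/4 = 1
¬(¬((b ⇔ c) ⇒ c) ⇔ (((b ⇔ b) ⇔ (a ⇔ c)) ⇔ ¬(a ⇔ a))) = ¬1 = 0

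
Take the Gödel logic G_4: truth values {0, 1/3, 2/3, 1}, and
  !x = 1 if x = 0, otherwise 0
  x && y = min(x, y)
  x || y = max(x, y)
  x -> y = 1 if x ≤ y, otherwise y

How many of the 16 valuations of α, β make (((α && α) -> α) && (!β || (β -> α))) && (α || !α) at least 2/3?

9

α = 0, β = 0 ↦ 1  ≥
α = 0, β = 1/3 ↦ 0  <
α = 0, β = 2/3 ↦ 0  <
α = 0, β = 1 ↦ 0  <
α = 1/3, β = 0 ↦ 1/3  <
α = 1/3, β = 1/3 ↦ 1/3  <
α = 1/3, β = 2/3 ↦ 1/3  <
α = 1/3, β = 1 ↦ 1/3  <
α = 2/3, β = 0 ↦ 2/3  ≥
α = 2/3, β = 1/3 ↦ 2/3  ≥
α = 2/3, β = 2/3 ↦ 2/3  ≥
α = 2/3, β = 1 ↦ 2/3  ≥
α = 1, β = 0 ↦ 1  ≥
α = 1, β = 1/3 ↦ 1  ≥
α = 1, β = 2/3 ↦ 1  ≥
α = 1, β = 1 ↦ 1  ≥
So 9 of the 16 assignments meet the threshold.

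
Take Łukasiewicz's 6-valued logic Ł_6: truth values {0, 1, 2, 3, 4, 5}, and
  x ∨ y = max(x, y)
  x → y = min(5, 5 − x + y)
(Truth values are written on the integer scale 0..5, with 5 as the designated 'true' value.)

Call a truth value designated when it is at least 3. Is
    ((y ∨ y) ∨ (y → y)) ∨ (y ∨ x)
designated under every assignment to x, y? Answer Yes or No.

At x = 0, y = 2, for instance:
y ∨ y = 2 ∨ 2 = 2
y → y = 2 → 2 = 5
(y ∨ y) ∨ (y → y) = 2 ∨ 5 = 5
y ∨ x = 2 ∨ 0 = 2
((y ∨ y) ∨ (y → y)) ∨ (y ∨ x) = 5 ∨ 2 = 5
and checking the remaining 35 assignments likewise gives ≥ 3 in every case.

Yes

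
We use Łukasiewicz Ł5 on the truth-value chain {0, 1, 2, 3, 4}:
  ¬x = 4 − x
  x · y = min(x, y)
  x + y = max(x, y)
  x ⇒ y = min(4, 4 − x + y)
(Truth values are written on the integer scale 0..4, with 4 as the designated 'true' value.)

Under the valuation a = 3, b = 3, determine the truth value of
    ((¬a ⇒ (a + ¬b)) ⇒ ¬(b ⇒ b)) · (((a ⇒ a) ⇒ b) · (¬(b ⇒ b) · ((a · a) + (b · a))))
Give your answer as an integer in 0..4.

0

¬a = ¬3 = 1
¬b = ¬3 = 1
a + ¬b = 3 + 1 = 3
¬a ⇒ (a + ¬b) = 1 ⇒ 3 = 4
b ⇒ b = 3 ⇒ 3 = 4
¬(b ⇒ b) = ¬4 = 0
(¬a ⇒ (a + ¬b)) ⇒ ¬(b ⇒ b) = 4 ⇒ 0 = 0
a ⇒ a = 3 ⇒ 3 = 4
(a ⇒ a) ⇒ b = 4 ⇒ 3 = 3
b ⇒ b = 3 ⇒ 3 = 4
¬(b ⇒ b) = ¬4 = 0
a · a = 3 · 3 = 3
b · a = 3 · 3 = 3
(a · a) + (b · a) = 3 + 3 = 3
¬(b ⇒ b) · ((a · a) + (b · a)) = 0 · 3 = 0
((a ⇒ a) ⇒ b) · (¬(b ⇒ b) · ((a · a) + (b · a))) = 3 · 0 = 0
((¬a ⇒ (a + ¬b)) ⇒ ¬(b ⇒ b)) · (((a ⇒ a) ⇒ b) · (¬(b ⇒ b) · ((a · a) + (b · a)))) = 0 · 0 = 0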